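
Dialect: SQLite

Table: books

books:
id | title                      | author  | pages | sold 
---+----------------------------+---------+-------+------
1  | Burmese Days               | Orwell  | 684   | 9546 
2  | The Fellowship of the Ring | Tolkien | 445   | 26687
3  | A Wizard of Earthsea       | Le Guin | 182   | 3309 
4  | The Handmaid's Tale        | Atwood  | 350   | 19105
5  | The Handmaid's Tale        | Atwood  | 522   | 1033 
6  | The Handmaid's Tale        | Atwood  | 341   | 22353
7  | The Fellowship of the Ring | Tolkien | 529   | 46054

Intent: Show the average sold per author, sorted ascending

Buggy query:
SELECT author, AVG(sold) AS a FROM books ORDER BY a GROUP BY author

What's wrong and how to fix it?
Bug: GROUP BY must precede ORDER BY

Fix: Reorder: SELECT … FROM … GROUP BY … ORDER BY …

Corrected query:
SELECT author, AVG(sold) AS a FROM books GROUP BY author ORDER BY a

Result:
author  | a           
--------+-------------
Le Guin | 3309        
Orwell  | 9546        
Atwood  | 14163.666667
Tolkien | 36370.5     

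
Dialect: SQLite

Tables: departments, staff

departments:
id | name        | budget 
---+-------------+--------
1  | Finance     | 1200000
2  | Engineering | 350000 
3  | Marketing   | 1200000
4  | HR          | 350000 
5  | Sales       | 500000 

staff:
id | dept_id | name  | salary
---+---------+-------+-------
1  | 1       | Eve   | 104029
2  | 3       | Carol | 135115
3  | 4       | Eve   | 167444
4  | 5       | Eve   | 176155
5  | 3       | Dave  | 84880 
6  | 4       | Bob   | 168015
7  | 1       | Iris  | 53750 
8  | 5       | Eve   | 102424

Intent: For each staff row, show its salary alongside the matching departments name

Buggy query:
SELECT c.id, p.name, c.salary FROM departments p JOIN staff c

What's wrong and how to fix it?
Bug: JOIN with no ON clause produces a cartesian product; every staff row pairs with every departments row

Fix: Specify the join condition linking the foreign key to the parent id

Corrected query:
SELECT c.id, p.name, c.salary FROM departments p JOIN staff c ON c.dept_id = p.id

Result:
id | name      | salary
---+-----------+-------
1  | Finance   | 104029
2  | Marketing | 135115
3  | HR        | 167444
4  | Sales     | 176155
5  | Marketing | 84880 
6  | HR        | 168015
7  | Finance   | 53750 
8  | Sales     | 102424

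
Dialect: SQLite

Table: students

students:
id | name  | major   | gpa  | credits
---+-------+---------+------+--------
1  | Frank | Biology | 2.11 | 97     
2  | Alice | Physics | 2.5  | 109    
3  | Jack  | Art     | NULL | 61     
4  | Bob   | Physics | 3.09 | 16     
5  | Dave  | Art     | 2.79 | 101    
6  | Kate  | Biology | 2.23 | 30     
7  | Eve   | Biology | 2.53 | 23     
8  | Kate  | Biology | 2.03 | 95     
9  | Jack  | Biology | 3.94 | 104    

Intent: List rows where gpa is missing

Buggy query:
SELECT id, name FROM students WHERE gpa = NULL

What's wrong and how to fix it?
Bug: '= NULL' is always unknown in SQL three-valued logic, so no rows match

Fix: Replace '= NULL' with 'IS NULL'

Corrected query:
SELECT id, name FROM students WHERE gpa IS NULL

Result:
id | name
---+-----
3  | Jack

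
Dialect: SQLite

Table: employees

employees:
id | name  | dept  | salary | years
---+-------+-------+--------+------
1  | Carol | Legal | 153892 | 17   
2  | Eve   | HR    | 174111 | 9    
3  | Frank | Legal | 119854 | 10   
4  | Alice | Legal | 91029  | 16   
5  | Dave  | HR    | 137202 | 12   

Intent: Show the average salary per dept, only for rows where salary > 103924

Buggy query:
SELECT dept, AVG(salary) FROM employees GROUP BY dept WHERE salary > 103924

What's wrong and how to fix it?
Bug: Row-level WHERE must come before GROUP BY in the clause order

Fix: Place WHERE between FROM and GROUP BY

Corrected query:
SELECT dept, AVG(salary) FROM employees WHERE salary > 103924 GROUP BY dept

Result:
dept  | AVG(salary)
------+------------
HR    | 155656.5   
Legal | 136873     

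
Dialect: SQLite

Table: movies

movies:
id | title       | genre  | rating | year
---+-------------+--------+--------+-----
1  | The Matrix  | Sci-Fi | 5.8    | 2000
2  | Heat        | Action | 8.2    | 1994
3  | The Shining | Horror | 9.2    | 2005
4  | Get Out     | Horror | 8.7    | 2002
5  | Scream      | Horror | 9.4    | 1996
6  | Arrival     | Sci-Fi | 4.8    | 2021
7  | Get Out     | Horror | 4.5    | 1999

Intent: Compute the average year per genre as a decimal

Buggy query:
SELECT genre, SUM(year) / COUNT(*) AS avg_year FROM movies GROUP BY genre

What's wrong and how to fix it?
Bug: SUM(year) and COUNT(*) are both integers; the division truncates the fractional part

Fix: Cast one side to REAL so the division keeps the fractional part

Corrected query:
SELECT genre, SUM(year) * 1.0 / COUNT(*) AS avg_year FROM movies GROUP BY genre

Result:
genre  | avg_year
-------+---------
Action | 1994    
Horror | 2000.5  
Sci-Fi | 2010.5  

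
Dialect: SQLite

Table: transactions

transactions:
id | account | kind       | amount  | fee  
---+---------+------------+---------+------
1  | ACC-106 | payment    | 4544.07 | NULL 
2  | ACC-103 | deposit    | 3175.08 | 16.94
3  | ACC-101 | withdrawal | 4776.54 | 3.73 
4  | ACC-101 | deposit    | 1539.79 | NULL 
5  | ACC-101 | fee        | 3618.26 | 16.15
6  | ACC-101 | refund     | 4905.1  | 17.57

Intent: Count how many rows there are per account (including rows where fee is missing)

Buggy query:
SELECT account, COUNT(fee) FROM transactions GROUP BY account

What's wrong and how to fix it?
Bug: COUNT(fee) skips NULLs, so groups with missing fee are undercounted

Fix: Replace COUNT(fee) with COUNT(*)

Corrected query:
SELECT account, COUNT(*) FROM transactions GROUP BY account

Result:
account | COUNT(*)
--------+---------
ACC-101 | 4       
ACC-103 | 1       
ACC-106 | 1       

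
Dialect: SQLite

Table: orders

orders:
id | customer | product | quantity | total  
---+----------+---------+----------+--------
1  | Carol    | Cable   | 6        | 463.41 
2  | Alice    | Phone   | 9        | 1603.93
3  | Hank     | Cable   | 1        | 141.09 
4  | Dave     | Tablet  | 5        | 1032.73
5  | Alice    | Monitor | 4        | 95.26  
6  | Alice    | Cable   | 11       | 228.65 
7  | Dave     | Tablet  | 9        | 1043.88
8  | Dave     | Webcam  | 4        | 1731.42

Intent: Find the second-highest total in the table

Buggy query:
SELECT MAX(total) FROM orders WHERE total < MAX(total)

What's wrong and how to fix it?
Bug: MAX(total) on the right of the comparison is an aggregate-in-WHERE error

Fix: Put the inner MAX in a scalar subquery

Corrected query:
SELECT MAX(total) FROM orders WHERE total < (SELECT MAX(total) FROM orders)

Result:
MAX(total)
----------
1603.93   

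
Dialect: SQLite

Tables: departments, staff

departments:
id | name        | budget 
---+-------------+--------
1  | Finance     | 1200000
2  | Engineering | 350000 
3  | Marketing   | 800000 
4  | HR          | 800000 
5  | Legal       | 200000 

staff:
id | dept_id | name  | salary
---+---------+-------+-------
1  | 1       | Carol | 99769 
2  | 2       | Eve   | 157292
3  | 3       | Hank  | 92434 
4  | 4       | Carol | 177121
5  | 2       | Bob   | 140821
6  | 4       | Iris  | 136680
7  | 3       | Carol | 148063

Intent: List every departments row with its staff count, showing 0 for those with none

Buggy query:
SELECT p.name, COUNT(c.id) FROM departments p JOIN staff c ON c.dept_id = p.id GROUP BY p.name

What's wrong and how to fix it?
Bug: An inner join excludes parents with zero children

Fix: Use LEFT JOIN so parents without children still appear (COUNT(c.id) gives 0)

Corrected query:
SELECT p.name, COUNT(c.id) FROM departments p LEFT JOIN staff c ON c.dept_id = p.id GROUP BY p.name

Result:
name        | COUNT(c.id)
------------+------------
Engineering | 2          
Finance     | 1          
HR          | 2          
Legal       | 0          
Marketing   | 2          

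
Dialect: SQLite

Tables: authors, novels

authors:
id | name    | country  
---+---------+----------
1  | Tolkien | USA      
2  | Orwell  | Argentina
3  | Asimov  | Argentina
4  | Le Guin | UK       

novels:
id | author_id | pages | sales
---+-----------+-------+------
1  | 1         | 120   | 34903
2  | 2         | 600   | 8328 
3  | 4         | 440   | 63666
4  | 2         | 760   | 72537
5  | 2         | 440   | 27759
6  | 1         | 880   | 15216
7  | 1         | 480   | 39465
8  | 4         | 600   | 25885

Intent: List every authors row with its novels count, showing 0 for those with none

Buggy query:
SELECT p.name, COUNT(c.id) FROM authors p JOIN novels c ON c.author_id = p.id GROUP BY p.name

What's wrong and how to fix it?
Bug: INNER JOIN drops authors rows that have no matching novels rows

Fix: Use LEFT JOIN so parents without children still appear (COUNT(c.id) gives 0)

Corrected query:
SELECT p.name, COUNT(c.id) FROM authors p LEFT JOIN novels c ON c.author_id = p.id GROUP BY p.name

Result:
name    | COUNT(c.id)
--------+------------
Asimov  | 0          
Le Guin | 2          
Orwell  | 3          
Tolkien | 3          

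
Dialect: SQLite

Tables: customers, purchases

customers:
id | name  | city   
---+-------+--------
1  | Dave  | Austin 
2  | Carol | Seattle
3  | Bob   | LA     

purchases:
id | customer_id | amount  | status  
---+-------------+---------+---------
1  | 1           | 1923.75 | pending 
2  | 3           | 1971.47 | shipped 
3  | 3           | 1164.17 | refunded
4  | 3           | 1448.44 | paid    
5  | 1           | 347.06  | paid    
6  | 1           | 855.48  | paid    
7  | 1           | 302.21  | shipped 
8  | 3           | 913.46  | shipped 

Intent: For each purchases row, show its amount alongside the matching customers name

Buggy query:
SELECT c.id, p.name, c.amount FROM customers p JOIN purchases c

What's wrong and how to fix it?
Bug: JOIN with no ON clause produces a cartesian product; every purchases row pairs with every customers row

Fix: Add ON c.customer_id = p.id to the JOIN

Corrected query:
SELECT c.id, p.name, c.amount FROM customers p JOIN purchases c ON c.customer_id = p.id

Result:
id | name | amount 
---+------+--------
1  | Dave | 1923.75
2  | Bob  | 1971.47
3  | Bob  | 1164.17
4  | Bob  | 1448.44
5  | Dave | 347.06 
6  | Dave | 855.48 
7  | Dave | 302.21 
8  | Bob  | 913.46 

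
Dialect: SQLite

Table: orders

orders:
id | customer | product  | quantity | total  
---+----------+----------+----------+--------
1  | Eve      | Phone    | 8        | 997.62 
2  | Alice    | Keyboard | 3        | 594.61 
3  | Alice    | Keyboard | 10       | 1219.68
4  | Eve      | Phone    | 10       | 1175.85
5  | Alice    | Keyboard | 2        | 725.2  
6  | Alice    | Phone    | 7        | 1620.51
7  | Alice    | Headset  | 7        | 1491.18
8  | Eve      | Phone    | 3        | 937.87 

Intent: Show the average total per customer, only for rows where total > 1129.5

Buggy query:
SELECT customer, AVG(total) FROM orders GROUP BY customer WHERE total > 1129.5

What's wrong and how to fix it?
Bug: Row-level WHERE must come before GROUP BY in the clause order

Fix: Place WHERE between FROM and GROUP BY

Corrected query:
SELECT customer, AVG(total) FROM orders WHERE total > 1129.5 GROUP BY customer

Result:
customer | AVG(total)
---------+-----------
Alice    | 1443.79   
Eve      | 1175.85   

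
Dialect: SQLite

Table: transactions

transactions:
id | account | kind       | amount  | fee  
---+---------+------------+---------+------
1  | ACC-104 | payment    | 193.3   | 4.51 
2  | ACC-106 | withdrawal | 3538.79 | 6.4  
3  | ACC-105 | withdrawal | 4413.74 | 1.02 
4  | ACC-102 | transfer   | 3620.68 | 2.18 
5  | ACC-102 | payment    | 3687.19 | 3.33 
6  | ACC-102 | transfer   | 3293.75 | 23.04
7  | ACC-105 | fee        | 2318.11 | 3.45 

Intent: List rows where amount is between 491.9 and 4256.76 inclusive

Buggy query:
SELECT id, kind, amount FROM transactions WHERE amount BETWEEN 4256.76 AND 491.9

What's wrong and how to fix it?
Bug: BETWEEN expects the lower bound first; with 4256.76 AND 491.9 the range is empty

Fix: Swap the bounds so the smaller value comes first

Corrected query:
SELECT id, kind, amount FROM transactions WHERE amount BETWEEN 491.9 AND 4256.76

Result:
id | kind       | amount 
---+------------+--------
2  | withdrawal | 3538.79
4  | transfer   | 3620.68
5  | payment    | 3687.19
6  | transfer   | 3293.75
7  | fee        | 2318.11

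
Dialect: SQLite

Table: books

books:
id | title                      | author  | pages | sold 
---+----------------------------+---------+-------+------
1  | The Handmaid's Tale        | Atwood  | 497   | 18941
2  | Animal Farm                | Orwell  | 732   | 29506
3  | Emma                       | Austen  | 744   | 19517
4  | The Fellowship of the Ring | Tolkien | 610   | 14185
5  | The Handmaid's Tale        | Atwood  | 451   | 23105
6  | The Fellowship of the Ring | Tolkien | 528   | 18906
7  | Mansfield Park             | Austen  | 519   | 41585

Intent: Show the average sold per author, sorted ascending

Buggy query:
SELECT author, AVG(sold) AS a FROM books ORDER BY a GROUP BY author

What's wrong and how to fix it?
Bug: GROUP BY must precede ORDER BY

Fix: Move ORDER BY to the end, after GROUP BY

Corrected query:
SELECT author, AVG(sold) AS a FROM books GROUP BY author ORDER BY a

Result:
author  | a      
--------+--------
Tolkien | 16545.5
Atwood  | 21023  
Orwell  | 29506  
Austen  | 30551  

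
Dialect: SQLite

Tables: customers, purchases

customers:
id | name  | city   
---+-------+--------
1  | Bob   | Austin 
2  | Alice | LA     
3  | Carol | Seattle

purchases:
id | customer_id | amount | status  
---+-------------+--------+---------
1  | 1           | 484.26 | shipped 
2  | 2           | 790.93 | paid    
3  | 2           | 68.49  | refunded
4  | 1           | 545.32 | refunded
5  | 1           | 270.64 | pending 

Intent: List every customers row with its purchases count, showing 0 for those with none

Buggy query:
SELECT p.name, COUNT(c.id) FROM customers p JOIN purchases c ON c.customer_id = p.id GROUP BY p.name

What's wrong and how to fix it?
Bug: An inner join excludes parents with zero children

Fix: Switch to LEFT JOIN to retain unmatched parent rows

Corrected query:
SELECT p.name, COUNT(c.id) FROM customers p LEFT JOIN purchases c ON c.customer_id = p.id GROUP BY p.name

Result:
name  | COUNT(c.id)
------+------------
Alice | 2          
Bob   | 3          
Carol | 0          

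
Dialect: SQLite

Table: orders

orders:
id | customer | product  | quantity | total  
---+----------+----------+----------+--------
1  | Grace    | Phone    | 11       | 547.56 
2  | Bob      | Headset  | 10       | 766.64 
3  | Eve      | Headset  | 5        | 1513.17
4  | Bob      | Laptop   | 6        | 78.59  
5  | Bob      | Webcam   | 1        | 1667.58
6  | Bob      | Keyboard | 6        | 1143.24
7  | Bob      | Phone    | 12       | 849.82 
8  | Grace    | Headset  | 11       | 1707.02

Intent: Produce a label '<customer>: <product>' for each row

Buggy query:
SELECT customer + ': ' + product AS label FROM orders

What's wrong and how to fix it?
Bug: '+' is numeric addition; on text columns SQLite converts them to 0 instead of concatenating

Fix: Replace + with || to concatenate text

Corrected query:
SELECT customer || ': ' || product AS label FROM orders

Result:
label         
--------------
Grace: Phone  
Bob: Headset  
Eve: Headset  
Bob: Laptop   
Bob: Webcam   
Bob: Keyboard 
Bob: Phone    
Grace: Headset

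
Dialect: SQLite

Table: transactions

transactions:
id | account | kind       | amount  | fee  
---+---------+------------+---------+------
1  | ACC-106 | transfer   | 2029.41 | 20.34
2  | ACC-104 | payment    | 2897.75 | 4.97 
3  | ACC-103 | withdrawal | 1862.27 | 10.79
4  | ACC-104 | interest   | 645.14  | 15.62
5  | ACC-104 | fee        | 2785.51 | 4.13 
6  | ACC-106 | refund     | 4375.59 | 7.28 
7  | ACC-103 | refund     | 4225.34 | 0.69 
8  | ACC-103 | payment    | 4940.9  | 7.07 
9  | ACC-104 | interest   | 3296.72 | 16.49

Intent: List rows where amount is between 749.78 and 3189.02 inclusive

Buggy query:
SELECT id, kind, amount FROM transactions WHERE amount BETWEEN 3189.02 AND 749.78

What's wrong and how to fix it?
Bug: The bounds are reversed; BETWEEN a AND b requires a <= b to match anything

Fix: Swap the bounds so the smaller value comes first

Corrected query:
SELECT id, kind, amount FROM transactions WHERE amount BETWEEN 749.78 AND 3189.02

Result:
id | kind       | amount 
---+------------+--------
1  | transfer   | 2029.41
2  | payment    | 2897.75
3  | withdrawal | 1862.27
5  | fee        | 2785.51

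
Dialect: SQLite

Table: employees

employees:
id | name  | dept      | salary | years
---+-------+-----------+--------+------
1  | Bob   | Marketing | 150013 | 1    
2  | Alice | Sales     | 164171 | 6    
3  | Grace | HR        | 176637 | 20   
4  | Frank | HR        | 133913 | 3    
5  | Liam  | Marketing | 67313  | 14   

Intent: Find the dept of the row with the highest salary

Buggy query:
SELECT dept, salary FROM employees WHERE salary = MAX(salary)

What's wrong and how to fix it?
Bug: WHERE is evaluated per row; an aggregate over the whole table isn't defined there

Fix: Use a subquery: WHERE salary = (SELECT MAX(salary) FROM employees)

Corrected query:
SELECT dept, salary FROM employees WHERE salary = (SELECT MAX(salary) FROM employees)

Result:
dept | salary
-----+-------
HR   | 176637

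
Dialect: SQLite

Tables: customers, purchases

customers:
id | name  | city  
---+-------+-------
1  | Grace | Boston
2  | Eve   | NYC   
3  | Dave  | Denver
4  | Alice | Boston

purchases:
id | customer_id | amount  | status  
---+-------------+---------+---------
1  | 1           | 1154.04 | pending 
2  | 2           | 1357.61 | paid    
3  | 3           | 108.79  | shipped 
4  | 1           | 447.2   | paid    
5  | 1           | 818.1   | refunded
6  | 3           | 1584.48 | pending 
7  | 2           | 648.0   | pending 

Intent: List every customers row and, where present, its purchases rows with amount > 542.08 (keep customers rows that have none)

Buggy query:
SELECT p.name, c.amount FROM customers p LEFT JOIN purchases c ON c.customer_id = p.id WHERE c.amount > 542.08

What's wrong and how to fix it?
Bug: Filtering c.amount in WHERE discards the NULL rows produced by LEFT JOIN, turning it into an inner join

Fix: Move the right-table condition into the ON clause so unmatched parents are kept

Corrected query:
SELECT p.name, c.amount FROM customers p LEFT JOIN purchases c ON c.customer_id = p.id AND c.amount > 542.08

Result:
name  | amount 
------+--------
Grace | 818.1  
Grace | 1154.04
Eve   | 648    
Eve   | 1357.61
Dave  | 1584.48
Alice | NULL   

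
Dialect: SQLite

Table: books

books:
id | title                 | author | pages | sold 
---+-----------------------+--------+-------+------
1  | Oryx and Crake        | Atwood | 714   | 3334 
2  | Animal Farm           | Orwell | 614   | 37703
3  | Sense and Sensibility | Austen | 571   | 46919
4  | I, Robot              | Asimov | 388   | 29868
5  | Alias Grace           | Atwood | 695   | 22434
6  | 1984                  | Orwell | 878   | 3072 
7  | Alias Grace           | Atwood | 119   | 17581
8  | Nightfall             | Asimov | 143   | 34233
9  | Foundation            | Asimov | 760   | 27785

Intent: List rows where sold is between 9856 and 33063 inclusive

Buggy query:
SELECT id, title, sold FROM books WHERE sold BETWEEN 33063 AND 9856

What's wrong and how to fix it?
Bug: The bounds are reversed; BETWEEN a AND b requires a <= b to match anything

Fix: Swap the bounds so the smaller value comes first

Corrected query:
SELECT id, title, sold FROM books WHERE sold BETWEEN 9856 AND 33063

Result:
id | title       | sold 
---+-------------+------
4  | I, Robot    | 29868
5  | Alias Grace | 22434
7  | Alias Grace | 17581
9  | Foundation  | 27785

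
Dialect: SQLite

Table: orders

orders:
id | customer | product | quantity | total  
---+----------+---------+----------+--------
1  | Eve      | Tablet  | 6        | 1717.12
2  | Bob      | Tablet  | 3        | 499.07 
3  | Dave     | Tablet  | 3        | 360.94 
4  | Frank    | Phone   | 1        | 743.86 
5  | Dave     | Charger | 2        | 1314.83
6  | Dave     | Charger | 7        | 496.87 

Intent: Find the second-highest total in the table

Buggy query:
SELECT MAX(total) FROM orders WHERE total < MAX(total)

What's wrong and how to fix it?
Bug: The inner MAX is an aggregate inside WHERE, which is not allowed

Fix: Put the inner MAX in a scalar subquery

Corrected query:
SELECT MAX(total) FROM orders WHERE total < (SELECT MAX(total) FROM orders)

Result:
MAX(total)
----------
1314.83   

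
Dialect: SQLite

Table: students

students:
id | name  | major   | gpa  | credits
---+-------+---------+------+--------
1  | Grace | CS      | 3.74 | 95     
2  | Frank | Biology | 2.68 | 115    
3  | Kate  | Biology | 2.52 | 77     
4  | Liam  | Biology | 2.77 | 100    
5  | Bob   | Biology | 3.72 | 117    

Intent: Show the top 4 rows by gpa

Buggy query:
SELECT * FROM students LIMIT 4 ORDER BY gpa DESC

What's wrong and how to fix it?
Bug: ORDER BY cannot follow LIMIT; LIMIT is the final clause

Fix: Sort with ORDER BY, then apply LIMIT

Corrected query:
SELECT * FROM students ORDER BY gpa DESC LIMIT 4

Result:
id | name  | major   | gpa  | credits
---+-------+---------+------+--------
1  | Grace | CS      | 3.74 | 95     
5  | Bob   | Biology | 3.72 | 117    
4  | Liam  | Biology | 2.77 | 100    
2  | Frank | Biology | 2.68 | 115    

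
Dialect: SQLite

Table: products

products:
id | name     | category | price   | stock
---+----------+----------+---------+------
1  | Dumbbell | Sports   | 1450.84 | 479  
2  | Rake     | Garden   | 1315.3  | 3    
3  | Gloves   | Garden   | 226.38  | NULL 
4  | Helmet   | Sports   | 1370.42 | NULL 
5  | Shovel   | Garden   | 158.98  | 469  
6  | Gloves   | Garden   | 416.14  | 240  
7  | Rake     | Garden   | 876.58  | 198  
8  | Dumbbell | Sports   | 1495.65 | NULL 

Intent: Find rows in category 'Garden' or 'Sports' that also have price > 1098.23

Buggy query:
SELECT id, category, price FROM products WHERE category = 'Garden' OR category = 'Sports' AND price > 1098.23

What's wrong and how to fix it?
Bug: AND binds tighter than OR, so this parses as category = 'Garden' OR (category = 'Sports' AND price > 1098.23)

Fix: Add parentheses around the OR so the AND applies to both alternatives

Corrected query:
SELECT id, category, price FROM products WHERE (category = 'Garden' OR category = 'Sports') AND price > 1098.23

Result:
id | category | price  
---+----------+--------
1  | Sports   | 1450.84
2  | Garden   | 1315.3 
4  | Sports   | 1370.42
8  | Sports   | 1495.65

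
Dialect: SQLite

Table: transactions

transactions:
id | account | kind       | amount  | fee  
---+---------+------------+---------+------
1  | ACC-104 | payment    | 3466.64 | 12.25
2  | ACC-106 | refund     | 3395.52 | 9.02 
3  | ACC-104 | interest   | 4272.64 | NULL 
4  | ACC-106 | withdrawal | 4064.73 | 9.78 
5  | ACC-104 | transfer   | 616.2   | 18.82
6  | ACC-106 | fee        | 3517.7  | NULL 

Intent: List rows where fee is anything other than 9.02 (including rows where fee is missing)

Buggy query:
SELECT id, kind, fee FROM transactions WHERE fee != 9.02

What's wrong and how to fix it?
Bug: 'fee != 9.02' is unknown when fee is NULL, so NULL rows are silently excluded

Fix: Handle NULL separately with IS NULL alongside the inequality

Corrected query:
SELECT id, kind, fee FROM transactions WHERE fee != 9.02 OR fee IS NULL

Result:
id | kind       | fee  
---+------------+------
1  | payment    | 12.25
3  | interest   | NULL 
4  | withdrawal | 9.78 
5  | transfer   | 18.82
6  | fee        | NULL 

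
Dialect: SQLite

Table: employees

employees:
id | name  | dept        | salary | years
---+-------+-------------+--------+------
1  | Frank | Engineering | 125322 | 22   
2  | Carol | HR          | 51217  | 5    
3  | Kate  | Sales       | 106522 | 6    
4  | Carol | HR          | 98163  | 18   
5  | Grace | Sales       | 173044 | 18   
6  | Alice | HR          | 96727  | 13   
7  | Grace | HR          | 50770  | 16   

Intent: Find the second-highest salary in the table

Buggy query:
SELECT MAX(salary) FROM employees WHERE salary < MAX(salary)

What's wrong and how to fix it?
Bug: The inner MAX is an aggregate inside WHERE, which is not allowed

Fix: Compute the overall MAX in a subquery, then take MAX of rows below it

Corrected query:
SELECT MAX(salary) FROM employees WHERE salary < (SELECT MAX(salary) FROM employees)

Result:
MAX(salary)
-----------
125322     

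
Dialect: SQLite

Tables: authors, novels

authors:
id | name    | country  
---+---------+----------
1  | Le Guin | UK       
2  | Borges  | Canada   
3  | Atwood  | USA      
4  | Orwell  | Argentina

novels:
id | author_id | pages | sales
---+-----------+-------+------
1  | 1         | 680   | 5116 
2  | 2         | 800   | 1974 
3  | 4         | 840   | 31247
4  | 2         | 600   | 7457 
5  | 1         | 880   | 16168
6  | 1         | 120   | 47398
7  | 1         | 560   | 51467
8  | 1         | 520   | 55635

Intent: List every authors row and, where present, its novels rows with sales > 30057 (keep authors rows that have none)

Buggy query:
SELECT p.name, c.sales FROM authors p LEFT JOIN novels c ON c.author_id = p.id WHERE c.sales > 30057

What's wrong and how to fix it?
Bug: A WHERE condition on the right-hand table after LEFT JOIN drops unmatched parents

Fix: Put 'c.sales > 30057' in the JOIN's ON clause instead of WHERE

Corrected query:
SELECT p.name, c.sales FROM authors p LEFT JOIN novels c ON c.author_id = p.id AND c.sales > 30057

Result:
name    | sales
--------+------
Le Guin | 47398
Le Guin | 51467
Le Guin | 55635
Borges  | NULL 
Atwood  | NULL 
Orwell  | 31247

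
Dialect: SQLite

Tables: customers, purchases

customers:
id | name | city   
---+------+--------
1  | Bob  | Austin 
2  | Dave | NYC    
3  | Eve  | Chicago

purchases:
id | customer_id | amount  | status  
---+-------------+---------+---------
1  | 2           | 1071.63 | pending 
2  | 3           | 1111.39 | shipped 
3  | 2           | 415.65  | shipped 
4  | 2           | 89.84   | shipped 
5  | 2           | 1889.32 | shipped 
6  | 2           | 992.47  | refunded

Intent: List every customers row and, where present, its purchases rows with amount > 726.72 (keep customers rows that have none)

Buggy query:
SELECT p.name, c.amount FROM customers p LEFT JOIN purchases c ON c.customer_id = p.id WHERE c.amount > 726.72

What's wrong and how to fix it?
Bug: A WHERE condition on the right-hand table after LEFT JOIN drops unmatched parents

Fix: Move the right-table condition into the ON clause so unmatched parents are kept

Corrected query:
SELECT p.name, c.amount FROM customers p LEFT JOIN purchases c ON c.customer_id = p.id AND c.amount > 726.72

Result:
name | amount 
-----+--------
Bob  | NULL   
Dave | 992.47 
Dave | 1071.63
Dave | 1889.32
Eve  | 1111.39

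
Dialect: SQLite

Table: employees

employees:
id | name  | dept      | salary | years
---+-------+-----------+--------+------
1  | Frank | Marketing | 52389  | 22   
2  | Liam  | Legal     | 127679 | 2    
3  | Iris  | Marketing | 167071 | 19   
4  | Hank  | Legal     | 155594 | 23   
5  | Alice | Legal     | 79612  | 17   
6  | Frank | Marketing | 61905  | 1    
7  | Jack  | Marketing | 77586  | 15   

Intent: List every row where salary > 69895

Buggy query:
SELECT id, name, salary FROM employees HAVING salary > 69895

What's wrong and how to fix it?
Bug: HAVING filters the output of aggregation, but this query has no GROUP BY and no aggregate functions, so SQLite rejects it (HAVING clause on a non-aggregate query); the condition here is per row

Fix: Replace HAVING with WHERE since the condition applies to individual rows

Corrected query:
SELECT id, name, salary FROM employees WHERE salary > 69895

Result:
id | name  | salary
---+-------+-------
2  | Liam  | 127679
3  | Iris  | 167071
4  | Hank  | 155594
5  | Alice | 79612 
7  | Jack  | 77586 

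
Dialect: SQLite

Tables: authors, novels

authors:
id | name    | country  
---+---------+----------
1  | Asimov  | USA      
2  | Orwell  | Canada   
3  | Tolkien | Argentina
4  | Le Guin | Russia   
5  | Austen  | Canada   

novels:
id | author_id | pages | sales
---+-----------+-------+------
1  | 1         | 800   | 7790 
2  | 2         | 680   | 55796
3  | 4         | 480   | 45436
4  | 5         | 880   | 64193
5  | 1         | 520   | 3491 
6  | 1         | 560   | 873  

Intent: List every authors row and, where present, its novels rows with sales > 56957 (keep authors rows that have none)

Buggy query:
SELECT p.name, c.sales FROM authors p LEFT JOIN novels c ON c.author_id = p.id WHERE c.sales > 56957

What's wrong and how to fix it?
Bug: A WHERE condition on the right-hand table after LEFT JOIN drops unmatched parents

Fix: Put 'c.sales > 56957' in the JOIN's ON clause instead of WHERE

Corrected query:
SELECT p.name, c.sales FROM authors p LEFT JOIN novels c ON c.author_id = p.id AND c.sales > 56957

Result:
name    | sales
--------+------
Asimov  | NULL 
Orwell  | NULL 
Tolkien | NULL 
Le Guin | NULL 
Austen  | 64193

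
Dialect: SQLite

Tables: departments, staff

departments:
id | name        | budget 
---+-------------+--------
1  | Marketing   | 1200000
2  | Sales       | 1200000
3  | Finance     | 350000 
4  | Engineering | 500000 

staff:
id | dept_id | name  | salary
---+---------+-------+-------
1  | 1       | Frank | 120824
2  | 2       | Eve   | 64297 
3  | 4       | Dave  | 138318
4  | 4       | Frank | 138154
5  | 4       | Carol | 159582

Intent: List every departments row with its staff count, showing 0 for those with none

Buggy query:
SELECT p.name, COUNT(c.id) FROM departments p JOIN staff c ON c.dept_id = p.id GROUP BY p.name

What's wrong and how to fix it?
Bug: An inner join excludes parents with zero children

Fix: Use LEFT JOIN so parents without children still appear (COUNT(c.id) gives 0)

Corrected query:
SELECT p.name, COUNT(c.id) FROM departments p LEFT JOIN staff c ON c.dept_id = p.id GROUP BY p.name

Result:
name        | COUNT(c.id)
------------+------------
Engineering | 3          
Finance     | 0          
Marketing   | 1          
Sales       | 1          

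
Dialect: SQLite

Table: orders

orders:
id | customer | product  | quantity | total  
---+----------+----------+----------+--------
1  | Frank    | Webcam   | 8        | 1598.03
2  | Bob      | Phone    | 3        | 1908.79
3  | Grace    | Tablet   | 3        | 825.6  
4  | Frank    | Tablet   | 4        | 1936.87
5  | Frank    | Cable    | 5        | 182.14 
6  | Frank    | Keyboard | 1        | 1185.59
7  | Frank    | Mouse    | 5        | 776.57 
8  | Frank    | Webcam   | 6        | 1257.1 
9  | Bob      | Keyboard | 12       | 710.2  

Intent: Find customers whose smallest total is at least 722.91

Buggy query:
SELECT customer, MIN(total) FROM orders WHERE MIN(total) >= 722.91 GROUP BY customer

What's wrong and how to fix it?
Bug: MIN() in WHERE is a misuse of aggregate

Fix: Use HAVING for the per-group MIN condition

Corrected query:
SELECT customer, MIN(total) FROM orders GROUP BY customer HAVING MIN(total) >= 722.91

Result:
customer | MIN(total)
---------+-----------
Grace    | 825.6     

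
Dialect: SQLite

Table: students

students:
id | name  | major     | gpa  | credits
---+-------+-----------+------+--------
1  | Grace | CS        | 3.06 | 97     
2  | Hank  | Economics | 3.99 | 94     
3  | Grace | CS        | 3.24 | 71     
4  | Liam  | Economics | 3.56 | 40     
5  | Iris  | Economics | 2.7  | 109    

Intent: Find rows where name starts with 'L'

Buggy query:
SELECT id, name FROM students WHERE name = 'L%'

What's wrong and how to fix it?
Bug: '=' compares the literal string including the % character; pattern matching needs LIKE

Fix: Replace '=' with LIKE so 'L%' is treated as a pattern

Corrected query:
SELECT id, name FROM students WHERE name LIKE 'L%'

Result:
id | name
---+-----
4  | Liam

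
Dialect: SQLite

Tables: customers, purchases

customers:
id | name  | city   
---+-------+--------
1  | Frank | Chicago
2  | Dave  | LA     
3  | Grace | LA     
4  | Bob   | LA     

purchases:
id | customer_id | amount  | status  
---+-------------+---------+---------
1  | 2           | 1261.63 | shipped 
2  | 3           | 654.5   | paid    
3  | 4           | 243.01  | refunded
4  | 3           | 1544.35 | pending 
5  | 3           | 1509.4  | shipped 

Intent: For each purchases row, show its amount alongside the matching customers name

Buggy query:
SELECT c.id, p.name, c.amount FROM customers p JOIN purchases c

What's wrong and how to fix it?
Bug: JOIN with no ON clause produces a cartesian product; every purchases row pairs with every customers row

Fix: Specify the join condition linking the foreign key to the parent id

Corrected query:
SELECT c.id, p.name, c.amount FROM customers p JOIN purchases c ON c.customer_id = p.id

Result:
id | name  | amount 
---+-------+--------
1  | Dave  | 1261.63
2  | Grace | 654.5  
3  | Bob   | 243.01 
4  | Grace | 1544.35
5  | Grace | 1509.4 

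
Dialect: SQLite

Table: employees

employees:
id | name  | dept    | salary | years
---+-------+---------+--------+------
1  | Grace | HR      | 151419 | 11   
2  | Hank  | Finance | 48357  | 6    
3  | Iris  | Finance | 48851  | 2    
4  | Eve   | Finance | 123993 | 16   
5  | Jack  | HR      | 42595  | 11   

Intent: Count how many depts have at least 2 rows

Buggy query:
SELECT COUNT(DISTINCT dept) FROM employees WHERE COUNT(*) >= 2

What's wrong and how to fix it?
Bug: WHERE filters individual rows, not groups, so a group-level COUNT is invalid there

Fix: Use a subquery that GROUPs and filters with HAVING, then count its rows

Corrected query:
SELECT COUNT(*) FROM (SELECT dept FROM employees GROUP BY dept HAVING COUNT(*) >= 2)

Result:
COUNT(*)
--------
2       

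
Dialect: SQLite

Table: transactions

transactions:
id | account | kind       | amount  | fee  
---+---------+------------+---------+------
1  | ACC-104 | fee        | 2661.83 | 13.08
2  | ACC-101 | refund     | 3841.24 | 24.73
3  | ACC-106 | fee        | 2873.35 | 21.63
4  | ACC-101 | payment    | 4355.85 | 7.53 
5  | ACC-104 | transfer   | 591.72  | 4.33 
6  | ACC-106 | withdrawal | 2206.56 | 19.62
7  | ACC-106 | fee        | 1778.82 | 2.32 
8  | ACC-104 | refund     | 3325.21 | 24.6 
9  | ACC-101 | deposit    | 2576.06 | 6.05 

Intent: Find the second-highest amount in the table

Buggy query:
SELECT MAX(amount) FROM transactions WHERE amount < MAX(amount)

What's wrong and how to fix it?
Bug: MAX(amount) on the right of the comparison is an aggregate-in-WHERE error

Fix: Put the inner MAX in a scalar subquery

Corrected query:
SELECT MAX(amount) FROM transactions WHERE amount < (SELECT MAX(amount) FROM transactions)

Result:
MAX(amount)
-----------
3841.24    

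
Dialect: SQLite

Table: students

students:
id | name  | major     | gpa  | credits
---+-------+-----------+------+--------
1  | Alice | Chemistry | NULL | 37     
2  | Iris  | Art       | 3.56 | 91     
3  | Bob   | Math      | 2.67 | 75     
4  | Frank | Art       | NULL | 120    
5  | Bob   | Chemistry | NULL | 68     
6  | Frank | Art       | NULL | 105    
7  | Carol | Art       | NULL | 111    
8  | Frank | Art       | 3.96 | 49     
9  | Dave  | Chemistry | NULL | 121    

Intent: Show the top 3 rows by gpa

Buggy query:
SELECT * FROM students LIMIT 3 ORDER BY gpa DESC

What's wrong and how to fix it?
Bug: ORDER BY cannot follow LIMIT; LIMIT is the final clause

Fix: Sort with ORDER BY, then apply LIMIT

Corrected query:
SELECT * FROM students ORDER BY gpa DESC LIMIT 3

Result:
id | name  | major | gpa  | credits
---+-------+-------+------+--------
8  | Frank | Art   | 3.96 | 49     
2  | Iris  | Art   | 3.56 | 91     
3  | Bob   | Math  | 2.67 | 75     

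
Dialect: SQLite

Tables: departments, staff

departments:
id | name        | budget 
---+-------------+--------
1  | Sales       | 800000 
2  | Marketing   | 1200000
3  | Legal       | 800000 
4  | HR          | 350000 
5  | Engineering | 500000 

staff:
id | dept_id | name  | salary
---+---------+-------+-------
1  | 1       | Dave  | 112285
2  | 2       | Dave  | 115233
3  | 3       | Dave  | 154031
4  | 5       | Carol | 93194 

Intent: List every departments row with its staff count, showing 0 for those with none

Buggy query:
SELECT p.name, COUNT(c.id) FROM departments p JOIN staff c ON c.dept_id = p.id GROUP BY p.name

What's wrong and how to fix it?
Bug: INNER JOIN drops departments rows that have no matching staff rows

Fix: Use LEFT JOIN so parents without children still appear (COUNT(c.id) gives 0)

Corrected query:
SELECT p.name, COUNT(c.id) FROM departments p LEFT JOIN staff c ON c.dept_id = p.id GROUP BY p.name

Result:
name        | COUNT(c.id)
------------+------------
Engineering | 1          
HR          | 0          
Legal       | 1          
Marketing   | 1          
Sales       | 1          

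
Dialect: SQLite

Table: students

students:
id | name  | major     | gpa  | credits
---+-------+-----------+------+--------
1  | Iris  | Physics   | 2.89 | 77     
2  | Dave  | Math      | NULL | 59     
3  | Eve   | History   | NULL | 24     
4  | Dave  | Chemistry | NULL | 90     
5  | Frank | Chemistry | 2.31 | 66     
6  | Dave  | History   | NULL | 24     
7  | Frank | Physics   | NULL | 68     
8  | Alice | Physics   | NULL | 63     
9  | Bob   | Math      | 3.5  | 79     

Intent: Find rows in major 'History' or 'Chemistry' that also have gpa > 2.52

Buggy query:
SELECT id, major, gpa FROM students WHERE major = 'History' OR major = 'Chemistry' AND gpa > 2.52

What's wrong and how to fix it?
Bug: AND binds tighter than OR, so this parses as major = 'History' OR (major = 'Chemistry' AND gpa > 2.52)

Fix: Group the OR with parentheses (or use IN), then AND the threshold

Corrected query:
SELECT id, major, gpa FROM students WHERE (major = 'History' OR major = 'Chemistry') AND gpa > 2.52

Result:
(no rows)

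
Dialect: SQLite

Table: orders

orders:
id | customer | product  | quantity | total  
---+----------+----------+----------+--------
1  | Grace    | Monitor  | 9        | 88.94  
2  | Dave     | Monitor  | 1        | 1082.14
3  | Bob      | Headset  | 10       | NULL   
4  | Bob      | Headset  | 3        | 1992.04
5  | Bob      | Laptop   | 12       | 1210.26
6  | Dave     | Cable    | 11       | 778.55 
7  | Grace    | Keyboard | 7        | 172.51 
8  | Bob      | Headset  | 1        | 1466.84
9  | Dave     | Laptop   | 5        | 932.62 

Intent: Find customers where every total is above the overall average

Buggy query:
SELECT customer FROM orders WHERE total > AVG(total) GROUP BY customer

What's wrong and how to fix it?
Bug: WHERE evaluates per row before aggregation, so AVG() is unavailable

Fix: Use a subquery for AVG and a HAVING MIN(...) filter so the condition holds for every row in the group

Corrected query:
SELECT customer FROM orders GROUP BY customer HAVING MIN(total) > (SELECT AVG(total) FROM orders)

Result:
customer
--------
Bob     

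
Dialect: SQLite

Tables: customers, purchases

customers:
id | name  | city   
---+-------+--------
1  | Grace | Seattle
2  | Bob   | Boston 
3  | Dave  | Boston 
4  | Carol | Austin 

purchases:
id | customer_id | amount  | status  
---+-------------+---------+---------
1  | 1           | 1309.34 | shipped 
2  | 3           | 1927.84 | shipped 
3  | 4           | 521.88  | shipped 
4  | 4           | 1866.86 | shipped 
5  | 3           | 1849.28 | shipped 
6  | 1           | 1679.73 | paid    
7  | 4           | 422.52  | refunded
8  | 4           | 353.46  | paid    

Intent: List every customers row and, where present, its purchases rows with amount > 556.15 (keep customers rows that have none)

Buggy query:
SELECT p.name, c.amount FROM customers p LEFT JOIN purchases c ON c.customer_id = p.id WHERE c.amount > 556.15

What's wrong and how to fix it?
Bug: Filtering c.amount in WHERE discards the NULL rows produced by LEFT JOIN, turning it into an inner join

Fix: Move the right-table condition into the ON clause so unmatched parents are kept

Corrected query:
SELECT p.name, c.amount FROM customers p LEFT JOIN purchases c ON c.customer_id = p.id AND c.amount > 556.15

Result:
name  | amount 
------+--------
Grace | 1309.34
Grace | 1679.73
Bob   | NULL   
Dave  | 1849.28
Dave  | 1927.84
Carol | 1866.86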